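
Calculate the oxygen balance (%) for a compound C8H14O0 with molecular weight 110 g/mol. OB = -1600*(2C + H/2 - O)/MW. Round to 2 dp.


OB = -1600 * (2C + H/2 - O) / MW
Inner = 2*8 + 14/2 - 0 = 23.00
OB = -1600 * 23.00 / 110 = -334.55%


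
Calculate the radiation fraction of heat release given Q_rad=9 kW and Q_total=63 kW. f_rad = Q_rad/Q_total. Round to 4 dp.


f_rad = Q_rad / Q_total
f_rad = 9 / 63 = 0.1429


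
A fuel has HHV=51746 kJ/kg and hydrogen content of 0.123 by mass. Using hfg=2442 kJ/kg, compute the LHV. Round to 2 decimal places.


LHV = HHV - hfg * 9 * H
Water correction = 2442 * 9 * 0.123 = 2703.294 kJ/kg
LHV = 51746 - 2703.294 = 49042.71 kJ/kg


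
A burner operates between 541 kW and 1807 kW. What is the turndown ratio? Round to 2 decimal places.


TDR = Q_max / Q_min
TDR = 1807 / 541 = 3.34


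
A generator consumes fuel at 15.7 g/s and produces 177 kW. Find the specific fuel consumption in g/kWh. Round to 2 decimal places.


SFC = (mf / BP) * 3600
Rate = 15.7 / 177 = 0.088701 g/(s*kW)
SFC = 0.088701 * 3600 = 319.32 g/kWh


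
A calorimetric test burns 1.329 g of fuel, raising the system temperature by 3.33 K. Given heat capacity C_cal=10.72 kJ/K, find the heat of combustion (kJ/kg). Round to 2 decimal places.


Hc = C_cal * delta_T / m_fuel
Q_released = 10.72 * 3.33 = 35.6976 kJ
m_fuel = 1.329 g = 1.329/1000 kg = 0.001329 kg
Hc = 35.6976 / 0.001329 = 26860.50 kJ/kg


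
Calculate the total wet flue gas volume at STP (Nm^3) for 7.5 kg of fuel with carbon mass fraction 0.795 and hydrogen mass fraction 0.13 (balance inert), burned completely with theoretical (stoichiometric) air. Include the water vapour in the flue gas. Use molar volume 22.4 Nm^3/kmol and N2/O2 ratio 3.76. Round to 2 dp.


Per kg fuel: CO2 = (C/12 kmol)*22.4 = (0.795/12)*22.4 = 1.48400 Nm^3
Per kg fuel: H2O = (H/2 kmol)*22.4 = (0.13/2)*22.4 = 1.45600 Nm^3
O2 needed per kg fuel = C/12 + H/4 = 0.795/12 + 0.13/4 = 0.09875000 kmol
Per kg fuel: N2 = O2*3.76*22.4 = 0.09875000*3.76*22.4 = 8.31712 Nm^3
Total per kg = 1.48400 + 1.45600 + 8.31712 = 11.25712 Nm^3
Total = 11.25712 * 7.5 = 84.43 Nm^3


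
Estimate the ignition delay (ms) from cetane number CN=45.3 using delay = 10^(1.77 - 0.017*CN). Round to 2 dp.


delay = 10^(1.77 - 0.017*CN)
Exponent = 1.77 - 0.017*45.3 = 0.9999
delay = 10^0.9999 = 10.00 ms


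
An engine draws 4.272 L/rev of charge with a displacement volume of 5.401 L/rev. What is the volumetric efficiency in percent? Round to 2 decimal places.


eta_v = (V_actual / V_disp) * 100
Ratio = 4.272 / 5.401 = 0.7910
eta_v = 0.7910 * 100 = 79.10%


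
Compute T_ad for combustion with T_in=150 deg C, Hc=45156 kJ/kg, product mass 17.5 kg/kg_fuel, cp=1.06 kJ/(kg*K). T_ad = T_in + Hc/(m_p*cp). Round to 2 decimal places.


T_ad = T_in + Hc / (m_p * cp)
Denominator = 17.5 * 1.06 = 18.5500
Temperature rise = 45156 / 18.5500 = 2434.29 K
T_ad = 150 + 2434.29 = 2584.29 deg C


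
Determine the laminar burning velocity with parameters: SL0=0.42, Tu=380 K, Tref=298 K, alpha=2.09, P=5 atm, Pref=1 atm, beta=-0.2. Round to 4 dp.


SL = SL0 * (Tu/Tref)^alpha * (P/Pref)^beta
T ratio = 380/298 = 1.27516779
(T ratio)^alpha = 1.27516779^2.09 = 1.662018
(P/Pref)^beta = 5^(-0.2) = 0.724780
SL = 0.42 * 1.662018 * 0.724780 = 0.5059 m/s


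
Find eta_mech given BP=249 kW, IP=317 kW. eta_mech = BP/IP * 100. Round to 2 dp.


eta_mech = (BP / IP) * 100
Ratio = 249 / 317 = 0.7855
eta_mech = 0.7855 * 100 = 78.55%


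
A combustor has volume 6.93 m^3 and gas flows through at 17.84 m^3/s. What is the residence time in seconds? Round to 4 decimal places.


tau = V / Q_flow
tau = 6.93 / 17.84 = 0.3885 s


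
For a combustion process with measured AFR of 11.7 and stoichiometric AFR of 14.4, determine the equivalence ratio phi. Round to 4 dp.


phi = AFR_stoich / AFR_actual
phi = 14.4 / 11.7 = 1.2308


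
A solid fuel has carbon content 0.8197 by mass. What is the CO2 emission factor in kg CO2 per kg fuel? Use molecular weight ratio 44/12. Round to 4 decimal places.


EF = C_frac * (M_CO2 / M_C)
EF = 0.8197 * (44/12)
EF = 0.8197 * 3.666667 = 3.0056 kg_CO2/kg_fuel


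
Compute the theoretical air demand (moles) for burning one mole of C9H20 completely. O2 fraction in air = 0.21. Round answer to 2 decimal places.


Balanced combustion: C9H20 + 14 O2 -> 9 CO2 + 10 H2O
O2 needed = C + H/4 = 9 + 20/4 = 14.00 moles
Air moles = O2 / 0.21 = 14.00 / 0.21 = 66.67 moles air


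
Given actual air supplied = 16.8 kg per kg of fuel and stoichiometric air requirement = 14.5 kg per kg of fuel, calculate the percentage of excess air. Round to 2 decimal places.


Excess air = actual - stoichiometric = 16.8 - 14.5 = 2.30 kg/kg fuel
Excess air % = (excess / stoich) * 100 = (2.30 / 14.5) * 100 = 15.86%


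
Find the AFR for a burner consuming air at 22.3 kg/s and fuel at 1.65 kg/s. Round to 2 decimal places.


AFR = m_air / m_fuel
AFR = 22.3 / 1.65 = 13.52


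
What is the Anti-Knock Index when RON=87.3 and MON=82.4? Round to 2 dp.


AKI = (RON + MON) / 2
AKI = (87.3 + 82.4) / 2
AKI = 169.7 / 2 = 84.85


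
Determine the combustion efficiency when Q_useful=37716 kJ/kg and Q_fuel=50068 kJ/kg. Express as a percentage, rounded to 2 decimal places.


Efficiency = (Q_useful / Q_fuel) * 100
Efficiency = (37716 / 50068) * 100
Efficiency = 0.7533 * 100 = 75.33%


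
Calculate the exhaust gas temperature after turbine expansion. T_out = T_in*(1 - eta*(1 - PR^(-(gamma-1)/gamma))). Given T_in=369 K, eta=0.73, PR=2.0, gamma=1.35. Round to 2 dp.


T_out = T_in * (1 - eta * (1 - PR^(-(gamma-1)/gamma)))
Exponent = -(1.35-1)/1.35 = -0.25925926
PR^exp = 2.0^(-0.25925926) = 0.83551680
Factor = 1 - 0.73*(1 - 0.83551680) = 0.87992726
T_out = 369 * 0.87992726 = 324.69 K


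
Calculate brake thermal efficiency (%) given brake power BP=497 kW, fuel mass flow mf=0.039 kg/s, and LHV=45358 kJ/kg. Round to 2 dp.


eta_BTE = (BP / (mf * LHV)) * 100
Denominator = 0.039 * 45358 = 1768.9620 kW
eta_BTE = (497 / 1768.9620) * 100 = 28.10%


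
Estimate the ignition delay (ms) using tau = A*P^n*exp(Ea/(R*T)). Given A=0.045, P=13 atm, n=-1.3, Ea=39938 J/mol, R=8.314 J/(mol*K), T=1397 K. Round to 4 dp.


tau = A * P^n * exp(Ea/(R*T))
P^n = 13^(-1.3) = 0.03563474
Ea/(R*T) = 39938/(8.314*1397) = 3.438586
exp(Ea/(R*T)) = 31.142890
tau = 0.045 * 0.03563474 * 31.142890 = 0.0499 ms


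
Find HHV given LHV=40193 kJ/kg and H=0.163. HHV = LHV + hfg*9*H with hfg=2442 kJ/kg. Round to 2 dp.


HHV = LHV + hfg * 9 * H
Water addition = 2442 * 9 * 0.163 = 3582.414 kJ/kg
HHV = 40193 + 3582.414 = 43775.41 kJ/kg


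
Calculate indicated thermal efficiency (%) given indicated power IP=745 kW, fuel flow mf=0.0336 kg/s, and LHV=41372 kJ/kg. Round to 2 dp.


eta_ith = (IP / (mf * LHV)) * 100
Denominator = 0.0336 * 41372 = 1390.0992 kW
eta_ith = (745 / 1390.0992) * 100 = 53.59%


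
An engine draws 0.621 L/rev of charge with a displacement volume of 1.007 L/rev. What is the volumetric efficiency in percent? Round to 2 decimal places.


eta_v = (V_actual / V_disp) * 100
Ratio = 0.621 / 1.007 = 0.6167
eta_v = 0.6167 * 100 = 61.67%


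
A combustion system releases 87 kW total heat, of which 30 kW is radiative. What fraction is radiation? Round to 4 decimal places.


f_rad = Q_rad / Q_total
f_rad = 30 / 87 = 0.3448


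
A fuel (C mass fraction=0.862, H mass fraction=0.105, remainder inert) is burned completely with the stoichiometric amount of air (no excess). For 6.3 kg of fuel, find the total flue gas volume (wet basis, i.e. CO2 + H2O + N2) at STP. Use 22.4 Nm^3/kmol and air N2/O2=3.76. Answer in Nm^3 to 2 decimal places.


Per kg fuel: CO2 = (C/12 kmol)*22.4 = (0.862/12)*22.4 = 1.60907 Nm^3
Per kg fuel: H2O = (H/2 kmol)*22.4 = (0.105/2)*22.4 = 1.17600 Nm^3
O2 needed per kg fuel = C/12 + H/4 = 0.862/12 + 0.105/4 = 0.09808333 kmol
Per kg fuel: N2 = O2*3.76*22.4 = 0.09808333*3.76*22.4 = 8.26097 Nm^3
Total per kg = 1.60907 + 1.17600 + 8.26097 = 11.04604 Nm^3
Total = 11.04604 * 6.3 = 69.59 Nm^3


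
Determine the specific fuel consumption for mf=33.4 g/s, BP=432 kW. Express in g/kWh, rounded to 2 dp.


SFC = (mf / BP) * 3600
Rate = 33.4 / 432 = 0.077315 g/(s*kW)
SFC = 0.077315 * 3600 = 278.33 g/kWh


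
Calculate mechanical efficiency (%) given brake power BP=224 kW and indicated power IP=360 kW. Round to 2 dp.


eta_mech = (BP / IP) * 100
Ratio = 224 / 360 = 0.6222
eta_mech = 0.6222 * 100 = 62.22%


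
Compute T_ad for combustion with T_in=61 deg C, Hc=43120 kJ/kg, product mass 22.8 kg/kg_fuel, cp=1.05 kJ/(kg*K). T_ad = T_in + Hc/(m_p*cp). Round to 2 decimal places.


T_ad = T_in + Hc / (m_p * cp)
Denominator = 22.8 * 1.05 = 23.9400
Temperature rise = 43120 / 23.9400 = 1801.17 K
T_ad = 61 + 1801.17 = 1862.17 deg C


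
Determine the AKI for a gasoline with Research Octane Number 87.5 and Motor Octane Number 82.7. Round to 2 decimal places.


AKI = (RON + MON) / 2
AKI = (87.5 + 82.7) / 2
AKI = 170.2 / 2 = 85.10


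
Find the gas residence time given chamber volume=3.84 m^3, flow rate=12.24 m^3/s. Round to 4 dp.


tau = V / Q_flow
tau = 3.84 / 12.24 = 0.3137 s


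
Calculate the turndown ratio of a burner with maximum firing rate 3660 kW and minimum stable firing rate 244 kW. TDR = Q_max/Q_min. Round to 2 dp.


TDR = Q_max / Q_min
TDR = 3660 / 244 = 15.00


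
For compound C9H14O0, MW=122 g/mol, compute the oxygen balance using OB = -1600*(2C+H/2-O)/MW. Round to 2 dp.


OB = -1600 * (2C + H/2 - O) / MW
Inner = 2*9 + 14/2 - 0 = 25.00
OB = -1600 * 25.00 / 122 = -327.87%


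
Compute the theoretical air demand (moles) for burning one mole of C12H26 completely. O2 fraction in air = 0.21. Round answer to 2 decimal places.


Balanced combustion: C12H26 + 18.5 O2 -> 12 CO2 + 13 H2O
O2 needed = C + H/4 = 12 + 26/4 = 18.50 moles
Air moles = O2 / 0.21 = 18.50 / 0.21 = 88.10 moles air


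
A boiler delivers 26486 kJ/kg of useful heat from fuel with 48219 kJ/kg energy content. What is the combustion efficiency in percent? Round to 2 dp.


Efficiency = (Q_useful / Q_fuel) * 100
Efficiency = (26486 / 48219) * 100
Efficiency = 0.5493 * 100 = 54.93%


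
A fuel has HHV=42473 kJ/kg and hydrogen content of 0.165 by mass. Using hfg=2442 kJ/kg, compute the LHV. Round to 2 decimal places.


LHV = HHV - hfg * 9 * H
Water correction = 2442 * 9 * 0.165 = 3626.370 kJ/kg
LHV = 42473 - 3626.370 = 38846.63 kJ/kg


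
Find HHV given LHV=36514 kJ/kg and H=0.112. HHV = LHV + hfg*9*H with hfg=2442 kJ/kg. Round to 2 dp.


HHV = LHV + hfg * 9 * H
Water addition = 2442 * 9 * 0.112 = 2461.536 kJ/kg
HHV = 36514 + 2461.536 = 38975.54 kJ/kg


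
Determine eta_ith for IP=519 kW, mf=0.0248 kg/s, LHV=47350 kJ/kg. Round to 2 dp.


eta_ith = (IP / (mf * LHV)) * 100
Denominator = 0.0248 * 47350 = 1174.2800 kW
eta_ith = (519 / 1174.2800) * 100 = 44.20%


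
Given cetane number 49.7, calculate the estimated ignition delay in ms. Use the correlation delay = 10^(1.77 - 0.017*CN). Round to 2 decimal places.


delay = 10^(1.77 - 0.017*CN)
Exponent = 1.77 - 0.017*49.7 = 0.9251
delay = 10^0.9251 = 8.42 ms


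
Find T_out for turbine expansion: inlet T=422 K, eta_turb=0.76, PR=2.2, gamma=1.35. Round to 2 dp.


T_out = T_in * (1 - eta * (1 - PR^(-(gamma-1)/gamma)))
Exponent = -(1.35-1)/1.35 = -0.25925926
PR^exp = 2.2^(-0.25925926) = 0.81512413
Factor = 1 - 0.76*(1 - 0.81512413) = 0.85949434
T_out = 422 * 0.85949434 = 362.71 K


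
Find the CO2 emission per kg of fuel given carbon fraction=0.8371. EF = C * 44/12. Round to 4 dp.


EF = C_frac * (M_CO2 / M_C)
EF = 0.8371 * (44/12)
EF = 0.8371 * 3.666667 = 3.0694 kg_CO2/kg_fuel


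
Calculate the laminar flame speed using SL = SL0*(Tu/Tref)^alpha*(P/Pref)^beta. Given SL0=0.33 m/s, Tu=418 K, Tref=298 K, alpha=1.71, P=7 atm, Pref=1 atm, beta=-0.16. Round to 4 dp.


SL = SL0 * (Tu/Tref)^alpha * (P/Pref)^beta
T ratio = 418/298 = 1.40268456
(T ratio)^alpha = 1.40268456^1.71 = 1.783617
(P/Pref)^beta = 7^(-0.16) = 0.732461
SL = 0.33 * 1.783617 * 0.732461 = 0.4311 m/s


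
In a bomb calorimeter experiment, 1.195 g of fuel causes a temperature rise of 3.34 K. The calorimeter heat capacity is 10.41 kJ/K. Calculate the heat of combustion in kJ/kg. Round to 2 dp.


Hc = C_cal * delta_T / m_fuel
Q_released = 10.41 * 3.34 = 34.7694 kJ
m_fuel = 1.195 g = 1.195/1000 kg = 0.001195 kg
Hc = 34.7694 / 0.001195 = 29095.73 kJ/kg


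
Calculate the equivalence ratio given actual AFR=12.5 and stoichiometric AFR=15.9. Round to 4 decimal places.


phi = AFR_stoich / AFR_actual
phi = 15.9 / 12.5 = 1.2720


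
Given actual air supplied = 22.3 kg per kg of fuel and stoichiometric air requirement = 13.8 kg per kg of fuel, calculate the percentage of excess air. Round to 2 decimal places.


Excess air = actual - stoichiometric = 22.3 - 13.8 = 8.50 kg/kg fuel
Excess air % = (excess / stoich) * 100 = (8.50 / 13.8) * 100 = 61.59%


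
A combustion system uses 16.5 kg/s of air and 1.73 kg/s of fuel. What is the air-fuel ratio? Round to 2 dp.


AFR = m_air / m_fuel
AFR = 16.5 / 1.73 = 9.54


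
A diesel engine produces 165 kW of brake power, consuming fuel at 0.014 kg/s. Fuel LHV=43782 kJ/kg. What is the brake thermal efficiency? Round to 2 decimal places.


eta_BTE = (BP / (mf * LHV)) * 100
Denominator = 0.014 * 43782 = 612.9480 kW
eta_BTE = (165 / 612.9480) * 100 = 26.92%


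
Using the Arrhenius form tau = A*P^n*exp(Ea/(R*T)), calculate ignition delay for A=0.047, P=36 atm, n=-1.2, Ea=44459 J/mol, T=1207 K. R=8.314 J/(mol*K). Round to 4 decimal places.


tau = A * P^n * exp(Ea/(R*T))
P^n = 36^(-1.2) = 0.01356554
Ea/(R*T) = 44459/(8.314*1207) = 4.430395
exp(Ea/(R*T)) = 83.964535
tau = 0.047 * 0.01356554 * 83.964535 = 0.0535 ms


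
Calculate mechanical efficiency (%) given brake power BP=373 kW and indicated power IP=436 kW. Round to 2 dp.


eta_mech = (BP / IP) * 100
Ratio = 373 / 436 = 0.8555
eta_mech = 0.8555 * 100 = 85.55%


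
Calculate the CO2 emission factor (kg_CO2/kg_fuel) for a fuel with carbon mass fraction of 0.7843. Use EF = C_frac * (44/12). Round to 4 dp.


EF = C_frac * (M_CO2 / M_C)
EF = 0.7843 * (44/12)
EF = 0.7843 * 3.666667 = 2.8758 kg_CO2/kg_fuel


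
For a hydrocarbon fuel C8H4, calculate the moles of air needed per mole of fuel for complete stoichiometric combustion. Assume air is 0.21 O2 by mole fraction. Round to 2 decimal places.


Balanced combustion: C8H4 + 9 O2 -> 8 CO2 + 2 H2O
O2 needed = C + H/4 = 8 + 4/4 = 9.00 moles
Air moles = O2 / 0.21 = 9.00 / 0.21 = 42.86 moles air


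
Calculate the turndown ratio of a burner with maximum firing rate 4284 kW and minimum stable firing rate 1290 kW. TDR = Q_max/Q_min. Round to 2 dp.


TDR = Q_max / Q_min
TDR = 4284 / 1290 = 3.32


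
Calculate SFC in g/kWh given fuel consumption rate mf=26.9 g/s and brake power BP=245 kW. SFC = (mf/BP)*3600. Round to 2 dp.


SFC = (mf / BP) * 3600
Rate = 26.9 / 245 = 0.109796 g/(s*kW)
SFC = 0.109796 * 3600 = 395.27 g/kWh


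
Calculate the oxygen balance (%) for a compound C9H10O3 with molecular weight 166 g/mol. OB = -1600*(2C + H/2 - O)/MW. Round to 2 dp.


OB = -1600 * (2C + H/2 - O) / MW
Inner = 2*9 + 10/2 - 3 = 20.00
OB = -1600 * 20.00 / 166 = -192.77%


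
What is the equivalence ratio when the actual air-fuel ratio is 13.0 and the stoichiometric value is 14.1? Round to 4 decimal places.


phi = AFR_stoich / AFR_actual
phi = 14.1 / 13.0 = 1.0846


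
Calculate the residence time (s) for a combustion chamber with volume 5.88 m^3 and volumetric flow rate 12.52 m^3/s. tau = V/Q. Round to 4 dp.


tau = V / Q_flow
tau = 5.88 / 12.52 = 0.4696 s


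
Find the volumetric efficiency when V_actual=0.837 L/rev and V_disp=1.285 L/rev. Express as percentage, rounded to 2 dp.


eta_v = (V_actual / V_disp) * 100
Ratio = 0.837 / 1.285 = 0.6514
eta_v = 0.6514 * 100 = 65.14%


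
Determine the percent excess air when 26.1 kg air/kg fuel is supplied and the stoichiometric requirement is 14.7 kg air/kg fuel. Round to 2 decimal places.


Excess air = actual - stoichiometric = 26.1 - 14.7 = 11.40 kg/kg fuel
Excess air % = (excess / stoich) * 100 = (11.40 / 14.7) * 100 = 77.55%


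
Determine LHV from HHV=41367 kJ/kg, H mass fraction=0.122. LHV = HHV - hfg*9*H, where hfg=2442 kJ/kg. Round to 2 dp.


LHV = HHV - hfg * 9 * H
Water correction = 2442 * 9 * 0.122 = 2681.316 kJ/kg
LHV = 41367 - 2681.316 = 38685.68 kJ/kg


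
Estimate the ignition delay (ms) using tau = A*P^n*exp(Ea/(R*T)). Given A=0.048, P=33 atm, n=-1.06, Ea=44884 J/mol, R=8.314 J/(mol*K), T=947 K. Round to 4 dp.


tau = A * P^n * exp(Ea/(R*T))
P^n = 33^(-1.06) = 0.02456831
Ea/(R*T) = 44884/(8.314*947) = 5.700744
exp(Ea/(R*T)) = 299.089903
tau = 0.048 * 0.02456831 * 299.089903 = 0.3527 ms


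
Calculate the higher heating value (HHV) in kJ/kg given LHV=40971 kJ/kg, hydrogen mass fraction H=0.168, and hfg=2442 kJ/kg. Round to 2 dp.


HHV = LHV + hfg * 9 * H
Water addition = 2442 * 9 * 0.168 = 3692.304 kJ/kg
HHV = 40971 + 3692.304 = 44663.30 kJ/kg


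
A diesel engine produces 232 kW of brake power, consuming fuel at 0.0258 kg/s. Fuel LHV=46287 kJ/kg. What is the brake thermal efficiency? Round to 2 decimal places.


eta_BTE = (BP / (mf * LHV)) * 100
Denominator = 0.0258 * 46287 = 1194.2046 kW
eta_BTE = (232 / 1194.2046) * 100 = 19.43%


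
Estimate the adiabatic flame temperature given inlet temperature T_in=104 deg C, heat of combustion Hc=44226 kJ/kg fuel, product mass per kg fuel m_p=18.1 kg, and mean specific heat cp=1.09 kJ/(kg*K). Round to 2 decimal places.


T_ad = T_in + Hc / (m_p * cp)
Denominator = 18.1 * 1.09 = 19.7290
Temperature rise = 44226 / 19.7290 = 2241.67 K
T_ad = 104 + 2241.67 = 2345.67 deg C


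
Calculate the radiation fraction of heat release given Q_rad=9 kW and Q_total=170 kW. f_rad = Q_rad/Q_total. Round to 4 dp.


f_rad = Q_rad / Q_total
f_rad = 9 / 170 = 0.0529


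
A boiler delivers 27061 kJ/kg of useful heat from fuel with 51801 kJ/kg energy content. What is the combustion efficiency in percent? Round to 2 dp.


Efficiency = (Q_useful / Q_fuel) * 100
Efficiency = (27061 / 51801) * 100
Efficiency = 0.5224 * 100 = 52.24%


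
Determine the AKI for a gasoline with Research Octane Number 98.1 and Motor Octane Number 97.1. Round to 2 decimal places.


AKI = (RON + MON) / 2
AKI = (98.1 + 97.1) / 2
AKI = 195.2 / 2 = 97.60


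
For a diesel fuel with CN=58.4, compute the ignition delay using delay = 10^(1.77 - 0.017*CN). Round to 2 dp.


delay = 10^(1.77 - 0.017*CN)
Exponent = 1.77 - 0.017*58.4 = 0.7772
delay = 10^0.7772 = 5.99 ms


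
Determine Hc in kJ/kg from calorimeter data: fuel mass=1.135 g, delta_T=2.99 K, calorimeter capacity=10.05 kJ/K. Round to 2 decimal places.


Hc = C_cal * delta_T / m_fuel
Q_released = 10.05 * 2.99 = 30.0495 kJ
m_fuel = 1.135 g = 1.135/1000 kg = 0.001135 kg
Hc = 30.0495 / 0.001135 = 26475.33 kJ/kg


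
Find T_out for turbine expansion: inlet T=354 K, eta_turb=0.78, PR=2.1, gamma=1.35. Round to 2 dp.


T_out = T_in * (1 - eta * (1 - PR^(-(gamma-1)/gamma)))
Exponent = -(1.35-1)/1.35 = -0.25925926
PR^exp = 2.1^(-0.25925926) = 0.82501466
Factor = 1 - 0.78*(1 - 0.82501466) = 0.86351143
T_out = 354 * 0.86351143 = 305.68 K


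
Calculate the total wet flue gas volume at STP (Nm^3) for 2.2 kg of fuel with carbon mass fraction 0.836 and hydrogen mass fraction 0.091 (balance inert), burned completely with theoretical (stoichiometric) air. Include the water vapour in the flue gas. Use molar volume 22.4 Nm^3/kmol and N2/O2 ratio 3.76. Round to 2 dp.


Per kg fuel: CO2 = (C/12 kmol)*22.4 = (0.836/12)*22.4 = 1.56053 Nm^3
Per kg fuel: H2O = (H/2 kmol)*22.4 = (0.091/2)*22.4 = 1.01920 Nm^3
O2 needed per kg fuel = C/12 + H/4 = 0.836/12 + 0.091/4 = 0.09241667 kmol
Per kg fuel: N2 = O2*3.76*22.4 = 0.09241667*3.76*22.4 = 7.78370 Nm^3
Total per kg = 1.56053 + 1.01920 + 7.78370 = 10.36343 Nm^3
Total = 10.36343 * 2.2 = 22.80 Nm^3


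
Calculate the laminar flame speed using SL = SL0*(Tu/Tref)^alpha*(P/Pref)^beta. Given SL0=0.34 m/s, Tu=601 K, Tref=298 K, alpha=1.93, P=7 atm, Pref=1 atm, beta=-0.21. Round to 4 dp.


SL = SL0 * (Tu/Tref)^alpha * (P/Pref)^beta
T ratio = 601/298 = 2.01677852
(T ratio)^alpha = 2.01677852^1.93 = 3.872490
(P/Pref)^beta = 7^(-0.21) = 0.664553
SL = 0.34 * 3.872490 * 0.664553 = 0.8750 m/s


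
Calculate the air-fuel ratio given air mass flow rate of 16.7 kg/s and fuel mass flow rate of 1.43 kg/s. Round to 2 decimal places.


AFR = m_air / m_fuel
AFR = 16.7 / 1.43 = 11.68


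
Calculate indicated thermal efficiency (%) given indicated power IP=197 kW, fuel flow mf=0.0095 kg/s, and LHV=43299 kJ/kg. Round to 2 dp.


eta_ith = (IP / (mf * LHV)) * 100
Denominator = 0.0095 * 43299 = 411.3405 kW
eta_ith = (197 / 411.3405) * 100 = 47.89%


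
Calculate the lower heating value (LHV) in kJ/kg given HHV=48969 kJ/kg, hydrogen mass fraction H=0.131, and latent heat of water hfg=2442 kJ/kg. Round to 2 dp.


LHV = HHV - hfg * 9 * H
Water correction = 2442 * 9 * 0.131 = 2879.118 kJ/kg
LHV = 48969 - 2879.118 = 46089.88 kJ/kg


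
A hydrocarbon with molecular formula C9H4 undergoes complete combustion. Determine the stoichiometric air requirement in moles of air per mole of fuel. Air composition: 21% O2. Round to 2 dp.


Balanced combustion: C9H4 + 10 O2 -> 9 CO2 + 2 H2O
O2 needed = C + H/4 = 9 + 4/4 = 10.00 moles
Air moles = O2 / 0.21 = 10.00 / 0.21 = 47.62 moles air


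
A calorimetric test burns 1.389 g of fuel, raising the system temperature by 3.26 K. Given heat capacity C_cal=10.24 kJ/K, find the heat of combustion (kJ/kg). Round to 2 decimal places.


Hc = C_cal * delta_T / m_fuel
Q_released = 10.24 * 3.26 = 33.3824 kJ
m_fuel = 1.389 g = 1.389/1000 kg = 0.001389 kg
Hc = 33.3824 / 0.001389 = 24033.41 kJ/kg


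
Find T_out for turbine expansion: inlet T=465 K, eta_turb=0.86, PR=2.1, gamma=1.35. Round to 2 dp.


T_out = T_in * (1 - eta * (1 - PR^(-(gamma-1)/gamma)))
Exponent = -(1.35-1)/1.35 = -0.25925926
PR^exp = 2.1^(-0.25925926) = 0.82501466
Factor = 1 - 0.86*(1 - 0.82501466) = 0.84951261
T_out = 465 * 0.84951261 = 395.02 K


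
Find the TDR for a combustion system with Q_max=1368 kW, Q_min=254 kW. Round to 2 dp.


TDR = Q_max / Q_min
TDR = 1368 / 254 = 5.39


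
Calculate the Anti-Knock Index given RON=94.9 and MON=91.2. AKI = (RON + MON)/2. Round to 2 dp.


AKI = (RON + MON) / 2
AKI = (94.9 + 91.2) / 2
AKI = 186.1 / 2 = 93.05


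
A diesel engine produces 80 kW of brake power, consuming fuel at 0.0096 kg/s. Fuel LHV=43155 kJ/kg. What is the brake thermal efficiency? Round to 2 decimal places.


eta_BTE = (BP / (mf * LHV)) * 100
Denominator = 0.0096 * 43155 = 414.2880 kW
eta_BTE = (80 / 414.2880) * 100 = 19.31%


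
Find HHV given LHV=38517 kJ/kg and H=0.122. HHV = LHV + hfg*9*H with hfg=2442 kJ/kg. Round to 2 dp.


HHV = LHV + hfg * 9 * H
Water addition = 2442 * 9 * 0.122 = 2681.316 kJ/kg
HHV = 38517 + 2681.316 = 41198.32 kJ/kg


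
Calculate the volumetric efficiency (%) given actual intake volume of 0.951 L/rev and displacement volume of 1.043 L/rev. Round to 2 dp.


eta_v = (V_actual / V_disp) * 100
Ratio = 0.951 / 1.043 = 0.9118
eta_v = 0.9118 * 100 = 91.18%


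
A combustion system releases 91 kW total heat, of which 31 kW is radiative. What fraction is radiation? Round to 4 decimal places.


f_rad = Q_rad / Q_total
f_rad = 31 / 91 = 0.3407


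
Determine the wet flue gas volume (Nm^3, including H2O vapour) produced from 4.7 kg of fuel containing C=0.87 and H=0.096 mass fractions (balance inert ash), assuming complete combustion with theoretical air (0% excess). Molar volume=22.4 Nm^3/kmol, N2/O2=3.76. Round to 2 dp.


Per kg fuel: CO2 = (C/12 kmol)*22.4 = (0.87/12)*22.4 = 1.62400 Nm^3
Per kg fuel: H2O = (H/2 kmol)*22.4 = (0.096/2)*22.4 = 1.07520 Nm^3
O2 needed per kg fuel = C/12 + H/4 = 0.87/12 + 0.096/4 = 0.09650000 kmol
Per kg fuel: N2 = O2*3.76*22.4 = 0.09650000*3.76*22.4 = 8.12762 Nm^3
Total per kg = 1.62400 + 1.07520 + 8.12762 = 10.82682 Nm^3
Total = 10.82682 * 4.7 = 50.89 Nm^3


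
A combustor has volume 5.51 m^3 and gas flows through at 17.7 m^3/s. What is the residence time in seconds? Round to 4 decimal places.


tau = V / Q_flow
tau = 5.51 / 17.7 = 0.3113 s


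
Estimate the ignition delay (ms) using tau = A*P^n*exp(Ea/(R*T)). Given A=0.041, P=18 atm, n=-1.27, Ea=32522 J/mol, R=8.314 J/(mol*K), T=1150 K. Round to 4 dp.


tau = A * P^n * exp(Ea/(R*T))
P^n = 18^(-1.27) = 0.02545681
Ea/(R*T) = 32522/(8.314*1150) = 3.401491
exp(Ea/(R*T)) = 30.008824
tau = 0.041 * 0.02545681 * 30.008824 = 0.0313 ms


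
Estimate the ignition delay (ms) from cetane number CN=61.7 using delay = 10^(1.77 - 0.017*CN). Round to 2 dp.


delay = 10^(1.77 - 0.017*CN)
Exponent = 1.77 - 0.017*61.7 = 0.7211
delay = 10^0.7211 = 5.26 ms


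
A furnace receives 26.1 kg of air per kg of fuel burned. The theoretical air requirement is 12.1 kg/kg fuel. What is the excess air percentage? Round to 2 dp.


Excess air = actual - stoichiometric = 26.1 - 12.1 = 14.00 kg/kg fuel
Excess air % = (excess / stoich) * 100 = (14.00 / 12.1) * 100 = 115.70%


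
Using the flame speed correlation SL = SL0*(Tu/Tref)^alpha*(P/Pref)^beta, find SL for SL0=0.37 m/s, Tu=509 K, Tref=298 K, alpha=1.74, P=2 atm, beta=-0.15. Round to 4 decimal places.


SL = SL0 * (Tu/Tref)^alpha * (P/Pref)^beta
T ratio = 509/298 = 1.70805369
(T ratio)^alpha = 1.70805369^1.74 = 2.538357
(P/Pref)^beta = 2^(-0.15) = 0.901250
SL = 0.37 * 2.538357 * 0.901250 = 0.8464 m/s


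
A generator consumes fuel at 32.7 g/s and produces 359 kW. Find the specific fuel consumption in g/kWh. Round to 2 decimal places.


SFC = (mf / BP) * 3600
Rate = 32.7 / 359 = 0.091086 g/(s*kW)
SFC = 0.091086 * 3600 = 327.91 g/kWh


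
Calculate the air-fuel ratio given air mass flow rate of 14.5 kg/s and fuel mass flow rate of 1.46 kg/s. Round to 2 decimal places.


AFR = m_air / m_fuel
AFR = 14.5 / 1.46 = 9.93


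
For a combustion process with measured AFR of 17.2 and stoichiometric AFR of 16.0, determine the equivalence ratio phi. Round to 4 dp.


phi = AFR_stoich / AFR_actual
phi = 16.0 / 17.2 = 0.9302


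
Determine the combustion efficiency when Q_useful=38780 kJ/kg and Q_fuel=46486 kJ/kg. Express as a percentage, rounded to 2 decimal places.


Efficiency = (Q_useful / Q_fuel) * 100
Efficiency = (38780 / 46486) * 100
Efficiency = 0.8342 * 100 = 83.42%


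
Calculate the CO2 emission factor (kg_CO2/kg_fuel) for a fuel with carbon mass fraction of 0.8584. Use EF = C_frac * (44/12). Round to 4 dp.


EF = C_frac * (M_CO2 / M_C)
EF = 0.8584 * (44/12)
EF = 0.8584 * 3.666667 = 3.1475 kg_CO2/kg_fuel


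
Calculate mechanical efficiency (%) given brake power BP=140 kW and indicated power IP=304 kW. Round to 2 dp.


eta_mech = (BP / IP) * 100
Ratio = 140 / 304 = 0.4605
eta_mech = 0.4605 * 100 = 46.05%


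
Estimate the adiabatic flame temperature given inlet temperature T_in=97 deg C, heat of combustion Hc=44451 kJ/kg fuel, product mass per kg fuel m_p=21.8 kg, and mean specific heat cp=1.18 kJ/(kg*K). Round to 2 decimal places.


T_ad = T_in + Hc / (m_p * cp)
Denominator = 21.8 * 1.18 = 25.7240
Temperature rise = 44451 / 25.7240 = 1728.00 K
T_ad = 97 + 1728.00 = 1825.00 deg C


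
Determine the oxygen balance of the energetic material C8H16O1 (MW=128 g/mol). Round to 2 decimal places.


OB = -1600 * (2C + H/2 - O) / MW
Inner = 2*8 + 16/2 - 1 = 23.00
OB = -1600 * 23.00 / 128 = -287.50%


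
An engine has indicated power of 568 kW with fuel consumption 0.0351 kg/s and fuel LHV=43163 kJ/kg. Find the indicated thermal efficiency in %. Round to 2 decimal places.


eta_ith = (IP / (mf * LHV)) * 100
Denominator = 0.0351 * 43163 = 1515.0213 kW
eta_ith = (568 / 1515.0213) * 100 = 37.49%


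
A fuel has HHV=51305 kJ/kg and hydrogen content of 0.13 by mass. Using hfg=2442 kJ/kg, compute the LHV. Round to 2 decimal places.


LHV = HHV - hfg * 9 * H
Water correction = 2442 * 9 * 0.13 = 2857.140 kJ/kg
LHV = 51305 - 2857.140 = 48447.86 kJ/kg


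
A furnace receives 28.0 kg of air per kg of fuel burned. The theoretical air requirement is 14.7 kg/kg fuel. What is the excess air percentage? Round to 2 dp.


Excess air = actual - stoichiometric = 28.0 - 14.7 = 13.30 kg/kg fuel
Excess air % = (excess / stoich) * 100 = (13.30 / 14.7) * 100 = 90.48%


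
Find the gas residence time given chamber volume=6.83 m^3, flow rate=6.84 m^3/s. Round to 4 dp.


tau = V / Q_flow
tau = 6.83 / 6.84 = 0.9985 s


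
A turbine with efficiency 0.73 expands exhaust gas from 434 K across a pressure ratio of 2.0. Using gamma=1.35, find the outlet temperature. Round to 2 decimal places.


T_out = T_in * (1 - eta * (1 - PR^(-(gamma-1)/gamma)))
Exponent = -(1.35-1)/1.35 = -0.25925926
PR^exp = 2.0^(-0.25925926) = 0.83551680
Factor = 1 - 0.73*(1 - 0.83551680) = 0.87992726
T_out = 434 * 0.87992726 = 381.89 K


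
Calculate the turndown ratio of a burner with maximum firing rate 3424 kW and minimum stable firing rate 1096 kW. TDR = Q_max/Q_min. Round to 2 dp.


TDR = Q_max / Q_min
TDR = 3424 / 1096 = 3.12


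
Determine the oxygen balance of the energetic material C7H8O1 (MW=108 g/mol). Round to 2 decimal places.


OB = -1600 * (2C + H/2 - O) / MW
Inner = 2*7 + 8/2 - 1 = 17.00
OB = -1600 * 17.00 / 108 = -251.85%


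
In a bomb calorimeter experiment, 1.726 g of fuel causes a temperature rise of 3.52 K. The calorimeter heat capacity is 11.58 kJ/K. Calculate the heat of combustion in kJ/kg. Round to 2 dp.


Hc = C_cal * delta_T / m_fuel
Q_released = 11.58 * 3.52 = 40.7616 kJ
m_fuel = 1.726 g = 1.726/1000 kg = 0.001726 kg
Hc = 40.7616 / 0.001726 = 23616.22 kJ/kg


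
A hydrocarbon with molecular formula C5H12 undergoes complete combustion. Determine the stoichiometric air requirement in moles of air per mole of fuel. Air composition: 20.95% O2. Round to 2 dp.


Balanced combustion: C5H12 + 8 O2 -> 5 CO2 + 6 H2O
O2 needed = C + H/4 = 5 + 12/4 = 8.00 moles
Air moles = O2 / 0.2095 = 8.00 / 0.2095 = 38.19 moles air


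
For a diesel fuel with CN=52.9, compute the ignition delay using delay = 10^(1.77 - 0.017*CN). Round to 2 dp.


delay = 10^(1.77 - 0.017*CN)
Exponent = 1.77 - 0.017*52.9 = 0.8707
delay = 10^0.8707 = 7.43 ms


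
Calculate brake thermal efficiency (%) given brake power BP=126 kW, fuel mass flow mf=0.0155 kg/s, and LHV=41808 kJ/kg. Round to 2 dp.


eta_BTE = (BP / (mf * LHV)) * 100
Denominator = 0.0155 * 41808 = 648.0240 kW
eta_BTE = (126 / 648.0240) * 100 = 19.44%


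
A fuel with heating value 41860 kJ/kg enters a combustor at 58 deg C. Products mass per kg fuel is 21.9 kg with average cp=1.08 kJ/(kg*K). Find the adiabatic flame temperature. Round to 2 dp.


T_ad = T_in + Hc / (m_p * cp)
Denominator = 21.9 * 1.08 = 23.6520
Temperature rise = 41860 / 23.6520 = 1769.83 K
T_ad = 58 + 1769.83 = 1827.83 deg C


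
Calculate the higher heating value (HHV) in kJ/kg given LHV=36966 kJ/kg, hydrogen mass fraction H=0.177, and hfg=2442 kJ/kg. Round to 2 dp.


HHV = LHV + hfg * 9 * H
Water addition = 2442 * 9 * 0.177 = 3890.106 kJ/kg
HHV = 36966 + 3890.106 = 40856.11 kJ/kg


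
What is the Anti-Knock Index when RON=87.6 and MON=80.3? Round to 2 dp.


AKI = (RON + MON) / 2
AKI = (87.6 + 80.3) / 2
AKI = 167.9 / 2 = 83.95


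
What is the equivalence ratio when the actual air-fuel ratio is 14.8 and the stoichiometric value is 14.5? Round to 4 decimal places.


phi = AFR_stoich / AFR_actual
phi = 14.5 / 14.8 = 0.9797


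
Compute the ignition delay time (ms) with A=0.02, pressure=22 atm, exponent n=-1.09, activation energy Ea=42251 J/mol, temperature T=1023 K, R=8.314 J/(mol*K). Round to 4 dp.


tau = A * P^n * exp(Ea/(R*T))
P^n = 22^(-1.09) = 0.03441591
Ea/(R*T) = 42251/(8.314*1023) = 4.967654
exp(Ea/(R*T)) = 143.689395
tau = 0.02 * 0.03441591 * 143.689395 = 0.0989 ms


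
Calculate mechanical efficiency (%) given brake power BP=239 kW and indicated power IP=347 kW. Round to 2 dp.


eta_mech = (BP / IP) * 100
Ratio = 239 / 347 = 0.6888
eta_mech = 0.6888 * 100 = 68.88%


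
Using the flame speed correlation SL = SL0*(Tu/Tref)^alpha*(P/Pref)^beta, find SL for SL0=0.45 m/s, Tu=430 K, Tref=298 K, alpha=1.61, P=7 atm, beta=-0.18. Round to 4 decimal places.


SL = SL0 * (Tu/Tref)^alpha * (P/Pref)^beta
T ratio = 430/298 = 1.44295302
(T ratio)^alpha = 1.44295302^1.61 = 1.804663
(P/Pref)^beta = 7^(-0.18) = 0.704502
SL = 0.45 * 1.804663 * 0.704502 = 0.5721 m/s


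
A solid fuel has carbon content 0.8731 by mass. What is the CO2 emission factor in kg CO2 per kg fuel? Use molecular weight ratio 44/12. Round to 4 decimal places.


EF = C_frac * (M_CO2 / M_C)
EF = 0.8731 * (44/12)
EF = 0.8731 * 3.666667 = 3.2014 kg_CO2/kg_fuel


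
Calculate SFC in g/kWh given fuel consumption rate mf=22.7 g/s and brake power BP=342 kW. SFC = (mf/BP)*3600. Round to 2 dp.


SFC = (mf / BP) * 3600
Rate = 22.7 / 342 = 0.066374 g/(s*kW)
SFC = 0.066374 * 3600 = 238.95 g/kWh


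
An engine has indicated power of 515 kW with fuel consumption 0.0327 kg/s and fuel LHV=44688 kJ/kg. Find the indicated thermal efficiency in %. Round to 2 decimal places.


eta_ith = (IP / (mf * LHV)) * 100
Denominator = 0.0327 * 44688 = 1461.2976 kW
eta_ith = (515 / 1461.2976) * 100 = 35.24%


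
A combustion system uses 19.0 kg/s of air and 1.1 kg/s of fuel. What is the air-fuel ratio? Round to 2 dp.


AFR = m_air / m_fuel
AFR = 19.0 / 1.1 = 17.27


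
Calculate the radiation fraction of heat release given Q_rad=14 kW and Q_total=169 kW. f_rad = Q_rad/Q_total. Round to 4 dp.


f_rad = Q_rad / Q_total
f_rad = 14 / 169 = 0.0828


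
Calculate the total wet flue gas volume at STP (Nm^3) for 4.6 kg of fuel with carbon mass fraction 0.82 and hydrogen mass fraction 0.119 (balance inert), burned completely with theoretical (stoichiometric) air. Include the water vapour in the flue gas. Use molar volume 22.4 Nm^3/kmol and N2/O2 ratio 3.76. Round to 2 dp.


Per kg fuel: CO2 = (C/12 kmol)*22.4 = (0.82/12)*22.4 = 1.53067 Nm^3
Per kg fuel: H2O = (H/2 kmol)*22.4 = (0.119/2)*22.4 = 1.33280 Nm^3
O2 needed per kg fuel = C/12 + H/4 = 0.82/12 + 0.119/4 = 0.09808333 kmol
Per kg fuel: N2 = O2*3.76*22.4 = 0.09808333*3.76*22.4 = 8.26097 Nm^3
Total per kg = 1.53067 + 1.33280 + 8.26097 = 11.12444 Nm^3
Total = 11.12444 * 4.6 = 51.17 Nm^3


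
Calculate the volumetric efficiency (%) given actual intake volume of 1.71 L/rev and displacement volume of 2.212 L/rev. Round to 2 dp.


eta_v = (V_actual / V_disp) * 100
Ratio = 1.71 / 2.212 = 0.7731
eta_v = 0.7731 * 100 = 77.31%


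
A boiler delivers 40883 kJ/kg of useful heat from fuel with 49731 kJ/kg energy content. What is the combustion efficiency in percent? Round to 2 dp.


Efficiency = (Q_useful / Q_fuel) * 100
Efficiency = (40883 / 49731) * 100
Efficiency = 0.8221 * 100 = 82.21%


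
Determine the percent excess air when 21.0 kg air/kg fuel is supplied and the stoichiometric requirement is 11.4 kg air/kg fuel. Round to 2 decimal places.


Excess air = actual - stoichiometric = 21.0 - 11.4 = 9.60 kg/kg fuel
Excess air % = (excess / stoich) * 100 = (9.60 / 11.4) * 100 = 84.21%


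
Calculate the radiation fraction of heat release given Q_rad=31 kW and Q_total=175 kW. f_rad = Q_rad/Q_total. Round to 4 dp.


f_rad = Q_rad / Q_total
f_rad = 31 / 175 = 0.1771


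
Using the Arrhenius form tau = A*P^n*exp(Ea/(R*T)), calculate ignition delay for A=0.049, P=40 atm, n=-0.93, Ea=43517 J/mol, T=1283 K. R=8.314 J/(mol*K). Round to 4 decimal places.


tau = A * P^n * exp(Ea/(R*T))
P^n = 40^(-0.93) = 0.03236564
Ea/(R*T) = 43517/(8.314*1283) = 4.079644
exp(Ea/(R*T)) = 59.124420
tau = 0.049 * 0.03236564 * 59.124420 = 0.0938 ms


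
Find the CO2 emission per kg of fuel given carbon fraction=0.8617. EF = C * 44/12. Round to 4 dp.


EF = C_frac * (M_CO2 / M_C)
EF = 0.8617 * (44/12)
EF = 0.8617 * 3.666667 = 3.1596 kg_CO2/kg_fuel


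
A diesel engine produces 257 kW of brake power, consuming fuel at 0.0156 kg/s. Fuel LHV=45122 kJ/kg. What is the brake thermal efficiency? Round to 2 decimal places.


eta_BTE = (BP / (mf * LHV)) * 100
Denominator = 0.0156 * 45122 = 703.9032 kW
eta_BTE = (257 / 703.9032) * 100 = 36.51%


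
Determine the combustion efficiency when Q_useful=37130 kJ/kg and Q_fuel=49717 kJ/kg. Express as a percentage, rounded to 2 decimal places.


Efficiency = (Q_useful / Q_fuel) * 100
Efficiency = (37130 / 49717) * 100
Efficiency = 0.7468 * 100 = 74.68%


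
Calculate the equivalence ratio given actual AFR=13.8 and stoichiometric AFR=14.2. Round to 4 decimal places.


phi = AFR_stoich / AFR_actual
phi = 14.2 / 13.8 = 1.0290


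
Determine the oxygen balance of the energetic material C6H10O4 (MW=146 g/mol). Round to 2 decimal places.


OB = -1600 * (2C + H/2 - O) / MW
Inner = 2*6 + 10/2 - 4 = 13.00
OB = -1600 * 13.00 / 146 = -142.47%


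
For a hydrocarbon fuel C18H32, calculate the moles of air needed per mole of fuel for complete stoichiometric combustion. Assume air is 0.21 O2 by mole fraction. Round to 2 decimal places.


Balanced combustion: C18H32 + 26 O2 -> 18 CO2 + 16 H2O
O2 needed = C + H/4 = 18 + 32/4 = 26.00 moles
Air moles = O2 / 0.21 = 26.00 / 0.21 = 123.81 moles air


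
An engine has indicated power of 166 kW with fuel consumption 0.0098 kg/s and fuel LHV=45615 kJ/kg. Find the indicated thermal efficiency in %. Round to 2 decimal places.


eta_ith = (IP / (mf * LHV)) * 100
Denominator = 0.0098 * 45615 = 447.0270 kW
eta_ith = (166 / 447.0270) * 100 = 37.13%


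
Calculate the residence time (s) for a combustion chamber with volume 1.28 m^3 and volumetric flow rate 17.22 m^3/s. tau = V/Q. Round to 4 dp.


tau = V / Q_flow
tau = 1.28 / 17.22 = 0.0743 s


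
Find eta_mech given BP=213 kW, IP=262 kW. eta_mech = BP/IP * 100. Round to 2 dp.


eta_mech = (BP / IP) * 100
Ratio = 213 / 262 = 0.8130
eta_mech = 0.8130 * 100 = 81.30%


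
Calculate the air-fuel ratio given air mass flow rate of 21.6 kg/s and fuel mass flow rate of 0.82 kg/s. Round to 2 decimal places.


AFR = m_air / m_fuel
AFR = 21.6 / 0.82 = 26.34


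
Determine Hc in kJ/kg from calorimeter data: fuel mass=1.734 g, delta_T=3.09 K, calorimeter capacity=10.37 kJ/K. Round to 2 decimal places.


Hc = C_cal * delta_T / m_fuel
Q_released = 10.37 * 3.09 = 32.0433 kJ
m_fuel = 1.734 g = 1.734/1000 kg = 0.001734 kg
Hc = 32.0433 / 0.001734 = 18479.41 kJ/kg


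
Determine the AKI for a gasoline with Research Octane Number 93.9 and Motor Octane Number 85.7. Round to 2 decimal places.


AKI = (RON + MON) / 2
AKI = (93.9 + 85.7) / 2
AKI = 179.6 / 2 = 89.80


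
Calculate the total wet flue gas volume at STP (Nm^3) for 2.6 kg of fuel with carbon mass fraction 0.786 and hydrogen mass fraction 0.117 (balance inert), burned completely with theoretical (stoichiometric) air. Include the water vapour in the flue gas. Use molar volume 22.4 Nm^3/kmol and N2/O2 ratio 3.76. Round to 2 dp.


Per kg fuel: CO2 = (C/12 kmol)*22.4 = (0.786/12)*22.4 = 1.46720 Nm^3
Per kg fuel: H2O = (H/2 kmol)*22.4 = (0.117/2)*22.4 = 1.31040 Nm^3
O2 needed per kg fuel = C/12 + H/4 = 0.786/12 + 0.117/4 = 0.09475000 kmol
Per kg fuel: N2 = O2*3.76*22.4 = 0.09475000*3.76*22.4 = 7.98022 Nm^3
Total per kg = 1.46720 + 1.31040 + 7.98022 = 10.75782 Nm^3
Total = 10.75782 * 2.6 = 27.97 Nm^3


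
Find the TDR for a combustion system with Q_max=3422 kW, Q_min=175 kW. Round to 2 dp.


TDR = Q_max / Q_min
TDR = 3422 / 175 = 19.55


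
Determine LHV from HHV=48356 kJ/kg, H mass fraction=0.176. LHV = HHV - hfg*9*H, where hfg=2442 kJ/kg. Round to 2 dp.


LHV = HHV - hfg * 9 * H
Water correction = 2442 * 9 * 0.176 = 3868.128 kJ/kg
LHV = 48356 - 3868.128 = 44487.87 kJ/kg


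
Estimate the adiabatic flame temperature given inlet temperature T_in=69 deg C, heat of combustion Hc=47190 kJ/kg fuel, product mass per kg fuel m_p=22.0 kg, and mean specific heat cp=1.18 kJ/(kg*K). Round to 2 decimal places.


T_ad = T_in + Hc / (m_p * cp)
Denominator = 22.0 * 1.18 = 25.9600
Temperature rise = 47190 / 25.9600 = 1817.80 K
T_ad = 69 + 1817.80 = 1886.80 deg C
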